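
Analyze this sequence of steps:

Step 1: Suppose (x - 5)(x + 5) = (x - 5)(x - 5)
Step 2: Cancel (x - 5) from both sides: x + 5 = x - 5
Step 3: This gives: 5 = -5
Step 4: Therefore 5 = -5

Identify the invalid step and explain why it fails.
Step 2: Cancel (x - 5) from both sides: x + 5 = x - 5

Step 2 cancels (x - 5) from both sides. This is only valid if (x - 5) ≠ 0, i.e., x ≠ 5. When x = 5, both sides equal zero regardless of the other factors. The correct approach requires considering x = 5 as a separate case.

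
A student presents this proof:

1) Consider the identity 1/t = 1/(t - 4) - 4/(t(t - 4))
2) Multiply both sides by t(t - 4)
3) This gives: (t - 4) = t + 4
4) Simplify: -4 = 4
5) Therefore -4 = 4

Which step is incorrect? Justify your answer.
Step 3: This gives: (t - 4) = t + 4

Step 3 makes a sign error when clearing denominators. Multiplying -4/(t(t - 4)) by t(t - 4) gives -4, not +4. The correct result is (t - 4) = t - 4, which is trivially true, not (t - 4) = t + 4. (Step 1 is a valid identity: 1/(t - 4) - 4/(t(t - 4)) = (t - 4)/(t(t - 4)) = 1/t.)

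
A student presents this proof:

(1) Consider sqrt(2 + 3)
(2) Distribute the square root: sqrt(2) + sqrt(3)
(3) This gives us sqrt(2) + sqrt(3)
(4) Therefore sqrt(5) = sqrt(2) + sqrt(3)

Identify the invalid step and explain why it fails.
Step 2: Distribute the square root: sqrt(2) + sqrt(3)

Step 2 incorrectly 'distributes' the square root over addition. The square root function does not distribute: sqrt(a + b) ≠ sqrt(a) + sqrt(b). In fact, sqrt(2 + 3) = sqrt(5) ≈ 2.2361, while sqrt(2) + sqrt(3) ≈ 3.1463.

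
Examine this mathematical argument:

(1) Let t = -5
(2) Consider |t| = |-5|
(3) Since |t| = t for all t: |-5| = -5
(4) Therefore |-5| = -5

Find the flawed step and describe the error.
Step 3: Since |t| = t for all t: |-5| = -5

Step 3 incorrectly states that |t| = t for all t. The correct definition is |t| = t when t >= 0, and |t| = -t when t < 0. Since -5 < 0, we have |-5| = -(-5) = 5, not -5.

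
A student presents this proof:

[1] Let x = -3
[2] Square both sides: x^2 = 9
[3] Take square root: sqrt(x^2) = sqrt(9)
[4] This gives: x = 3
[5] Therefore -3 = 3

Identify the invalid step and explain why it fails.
Step 4: This gives: x = 3

Step 4 incorrectly states that sqrt(x^2) = x. The correct identity is sqrt(x^2) = |x|. Since x = -3 < 0, we have sqrt(x^2) = |-3| = 3, not x = -3.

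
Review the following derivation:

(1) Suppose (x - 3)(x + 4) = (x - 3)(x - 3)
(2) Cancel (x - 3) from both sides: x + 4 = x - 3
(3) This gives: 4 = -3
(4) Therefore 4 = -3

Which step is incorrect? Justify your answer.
Step 2: Cancel (x - 3) from both sides: x + 4 = x - 3

Step 2 cancels (x - 3) from both sides. This is only valid if (x - 3) ≠ 0, i.e., x ≠ 3. When x = 3, both sides equal zero regardless of the other factors. The correct approach requires considering x = 3 as a separate case.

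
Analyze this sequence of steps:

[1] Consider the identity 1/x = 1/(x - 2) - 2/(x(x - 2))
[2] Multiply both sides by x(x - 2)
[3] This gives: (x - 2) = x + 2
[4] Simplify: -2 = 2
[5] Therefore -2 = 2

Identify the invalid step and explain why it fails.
Step 3: This gives: (x - 2) = x + 2

Step 3 makes a sign error when clearing denominators. Multiplying -2/(x(x - 2)) by x(x - 2) gives -2, not +2. The correct result is (x - 2) = x - 2, which is trivially true, not (x - 2) = x + 2. (Step 1 is a valid identity: 1/(x - 2) - 2/(x(x - 2)) = (x - 2)/(x(x - 2)) = 1/x.)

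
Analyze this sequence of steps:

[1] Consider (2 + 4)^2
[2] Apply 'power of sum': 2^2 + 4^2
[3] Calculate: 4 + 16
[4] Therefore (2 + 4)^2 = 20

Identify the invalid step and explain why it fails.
Step 2: Apply 'power of sum': 2^2 + 4^2

Step 2 incorrectly applies a non-existent rule '(a+b)^n = a^n + b^n'. This is false in general. The correct expansion uses the binomial theorem. The actual value is (2 + 4)^2 = 6^2 = 36, not 20.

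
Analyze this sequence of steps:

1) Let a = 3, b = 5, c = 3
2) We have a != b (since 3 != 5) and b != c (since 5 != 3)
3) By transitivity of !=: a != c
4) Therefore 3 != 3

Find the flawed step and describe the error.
Step 3: By transitivity of !=: a != c

Step 3 incorrectly applies transitivity to the '!=' relation. Transitivity states: if a R b and b R c, then a R c. However, '!=' is not transitive. Counterexample: 3 != 5 and 5 != 3, but 3 = 3 (both equal 3). Transitivity holds for relations like <, <=, =, but not for !=.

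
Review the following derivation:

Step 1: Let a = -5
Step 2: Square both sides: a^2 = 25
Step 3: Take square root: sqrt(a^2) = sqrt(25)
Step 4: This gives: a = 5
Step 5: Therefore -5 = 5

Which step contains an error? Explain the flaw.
Step 4: This gives: a = 5

Step 4 incorrectly states that sqrt(a^2) = a. The correct identity is sqrt(a^2) = |a|. Since a = -5 < 0, we have sqrt(a^2) = |-5| = 5, not a = -5.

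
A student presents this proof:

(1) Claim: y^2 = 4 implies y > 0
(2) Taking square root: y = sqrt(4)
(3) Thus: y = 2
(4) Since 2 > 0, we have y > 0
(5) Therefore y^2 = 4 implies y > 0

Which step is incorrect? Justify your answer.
Step 2: Taking square root: y = sqrt(4)

Step 2 takes the square root and assumes the positive root only. The equation y^2 = 4 actually has two solutions: y = 2 and y = -2. The proof silently assumes y > 0 without justification, then uses this assumption to conclude y > 0, which is circular. The counterexample y = -2 shows the claim is false.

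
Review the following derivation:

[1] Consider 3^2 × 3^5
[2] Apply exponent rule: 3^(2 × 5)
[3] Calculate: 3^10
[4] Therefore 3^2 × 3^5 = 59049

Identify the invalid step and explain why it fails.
Step 2: Apply exponent rule: 3^(2 × 5)

Step 2 incorrectly states that a^b × a^c = a^(b×c). The correct rule is a^b × a^c = a^(b+c). The actual value is 3^2 × 3^5 = 3^7 = 2187, not 3^10 = 59049.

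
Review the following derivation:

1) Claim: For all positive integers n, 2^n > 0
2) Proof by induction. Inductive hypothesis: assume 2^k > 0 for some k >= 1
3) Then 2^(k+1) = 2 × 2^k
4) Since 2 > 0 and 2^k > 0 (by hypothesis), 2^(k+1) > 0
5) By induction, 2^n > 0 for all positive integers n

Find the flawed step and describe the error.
Step 5: By induction, 2^n > 0 for all positive integers n

Step 5 concludes the proof by induction, but no base case was ever established. A valid induction proof requires: (1) a base case proving 2^1 > 0, and (2) an inductive step showing IF 2^k > 0 THEN 2^(k+1) > 0. Steps 2-4 correctly establish the inductive step, but without the base case the conclusion in step 5 does not follow.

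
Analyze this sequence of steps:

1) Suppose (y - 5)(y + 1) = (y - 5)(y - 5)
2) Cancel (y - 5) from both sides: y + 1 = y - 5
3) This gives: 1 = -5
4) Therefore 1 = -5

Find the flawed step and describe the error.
Step 2: Cancel (y - 5) from both sides: y + 1 = y - 5

Step 2 cancels (y - 5) from both sides. This is only valid if (y - 5) ≠ 0, i.e., y ≠ 5. When y = 5, both sides equal zero regardless of the other factors. The correct approach requires considering y = 5 as a separate case.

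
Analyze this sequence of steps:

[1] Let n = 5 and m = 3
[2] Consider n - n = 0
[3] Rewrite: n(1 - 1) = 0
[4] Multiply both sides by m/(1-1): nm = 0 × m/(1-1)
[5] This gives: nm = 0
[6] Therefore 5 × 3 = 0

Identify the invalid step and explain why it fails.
Step 4: Multiply both sides by m/(1-1): nm = 0 × m/(1-1)

Step 4 multiplies both sides by m/(1-1). However, 1-1 = 0, so this is multiplication by m/0, which is undefined. We cannot multiply by an undefined expression.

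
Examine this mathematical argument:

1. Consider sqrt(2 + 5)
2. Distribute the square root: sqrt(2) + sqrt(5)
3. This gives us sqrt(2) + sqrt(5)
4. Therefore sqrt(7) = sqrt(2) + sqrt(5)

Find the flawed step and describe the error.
Step 2: Distribute the square root: sqrt(2) + sqrt(5)

Step 2 incorrectly 'distributes' the square root over addition. The square root function does not distribute: sqrt(a + b) ≠ sqrt(a) + sqrt(b). In fact, sqrt(2 + 5) = sqrt(7) ≈ 2.6458, while sqrt(2) + sqrt(5) ≈ 3.6503.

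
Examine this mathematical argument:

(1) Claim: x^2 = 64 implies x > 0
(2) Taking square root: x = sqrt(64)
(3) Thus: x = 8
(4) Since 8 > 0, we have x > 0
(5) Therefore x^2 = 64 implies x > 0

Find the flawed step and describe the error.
Step 2: Taking square root: x = sqrt(64)

Step 2 takes the square root and assumes the positive root only. The equation x^2 = 64 actually has two solutions: x = 8 and x = -8. The proof silently assumes x > 0 without justification, then uses this assumption to conclude x > 0, which is circular. The counterexample x = -8 shows the claim is false.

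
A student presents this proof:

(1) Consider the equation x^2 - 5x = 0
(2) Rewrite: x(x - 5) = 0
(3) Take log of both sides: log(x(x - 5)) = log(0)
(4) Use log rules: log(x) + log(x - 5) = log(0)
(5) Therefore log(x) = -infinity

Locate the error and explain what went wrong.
Step 3: Take log of both sides: log(x(x - 5)) = log(0)

Step 3 takes the logarithm of both sides, resulting in log(0) on the right side. The logarithm is only defined for positive numbers; log(0) is undefined (approaches negative infinity). This operation is invalid.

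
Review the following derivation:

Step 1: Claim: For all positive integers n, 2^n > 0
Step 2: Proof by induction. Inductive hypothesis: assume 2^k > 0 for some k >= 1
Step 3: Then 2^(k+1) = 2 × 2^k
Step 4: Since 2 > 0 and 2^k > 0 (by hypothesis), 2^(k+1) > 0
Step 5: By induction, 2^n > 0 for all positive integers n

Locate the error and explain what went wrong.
Step 5: By induction, 2^n > 0 for all positive integers n

Step 5 concludes the proof by induction, but no base case was ever established. A valid induction proof requires: (1) a base case proving 2^1 > 0, and (2) an inductive step showing IF 2^k > 0 THEN 2^(k+1) > 0. Steps 2-4 correctly establish the inductive step, but without the base case the conclusion in step 5 does not follow.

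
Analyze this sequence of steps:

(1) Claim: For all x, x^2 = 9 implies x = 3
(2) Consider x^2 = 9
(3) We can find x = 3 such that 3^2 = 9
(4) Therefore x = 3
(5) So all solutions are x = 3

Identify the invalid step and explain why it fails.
Step 4: Therefore x = 3

Step 4 incorrectly concludes that x = 3 is the only solution. The proof shows that x = 3 is A solution (existence), but does not show it is the ONLY solution (uniqueness). In fact, x = -3 is also a solution since (-3)^2 = 9. Finding one solution doesn't prove there are no others.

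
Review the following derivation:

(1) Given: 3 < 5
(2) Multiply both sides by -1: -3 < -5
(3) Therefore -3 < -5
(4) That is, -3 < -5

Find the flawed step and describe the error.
Step 2: Multiply both sides by -1: -3 < -5

Step 2 multiplies both sides by -1 but fails to reverse the inequality sign. When multiplying (or dividing) an inequality by a negative number, the direction must be reversed. Since 3 < 5, we should get -3 > -5, i.e., -3 > -5.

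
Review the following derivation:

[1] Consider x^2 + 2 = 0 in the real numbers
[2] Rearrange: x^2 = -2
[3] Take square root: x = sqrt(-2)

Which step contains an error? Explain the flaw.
Step 3: Take square root: x = sqrt(-2)

Step 3 takes the square root of -2, which is negative. In the real number system, the square root of a negative number is undefined. The equation x^2 + 2 = 0 has no real solutions. Square roots of negative numbers only exist in the complex numbers.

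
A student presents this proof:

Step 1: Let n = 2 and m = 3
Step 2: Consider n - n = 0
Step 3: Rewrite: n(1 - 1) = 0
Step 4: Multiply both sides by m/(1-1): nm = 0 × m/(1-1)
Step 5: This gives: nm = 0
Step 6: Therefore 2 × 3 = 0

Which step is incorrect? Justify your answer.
Step 4: Multiply both sides by m/(1-1): nm = 0 × m/(1-1)

Step 4 multiplies both sides by m/(1-1). However, 1-1 = 0, so this is multiplication by m/0, which is undefined. We cannot multiply by an undefined expression.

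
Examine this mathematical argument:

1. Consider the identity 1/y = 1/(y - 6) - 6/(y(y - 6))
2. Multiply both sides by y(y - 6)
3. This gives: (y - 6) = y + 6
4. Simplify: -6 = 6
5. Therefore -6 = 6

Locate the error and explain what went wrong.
Step 3: This gives: (y - 6) = y + 6

Step 3 makes a sign error when clearing denominators. Multiplying -6/(y(y - 6)) by y(y - 6) gives -6, not +6. The correct result is (y - 6) = y - 6, which is trivially true, not (y - 6) = y + 6. (Step 1 is a valid identity: 1/(y - 6) - 6/(y(y - 6)) = (y - 6)/(y(y - 6)) = 1/y.)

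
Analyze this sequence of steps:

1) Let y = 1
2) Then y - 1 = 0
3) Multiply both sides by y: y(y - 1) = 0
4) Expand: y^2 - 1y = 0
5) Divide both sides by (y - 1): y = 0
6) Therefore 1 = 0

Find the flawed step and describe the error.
Step 5: Divide both sides by (y - 1): y = 0

Step 5 divides both sides by (y - 1). However, since y = 1, we have (y - 1) = 0. Division by zero is undefined, making this step invalid.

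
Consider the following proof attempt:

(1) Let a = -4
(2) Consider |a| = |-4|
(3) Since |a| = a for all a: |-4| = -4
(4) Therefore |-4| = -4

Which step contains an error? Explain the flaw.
Step 3: Since |a| = a for all a: |-4| = -4

Step 3 incorrectly states that |a| = a for all a. The correct definition is |a| = a when a >= 0, and |a| = -a when a < 0. Since -4 < 0, we have |-4| = -(-4) = 4, not -4.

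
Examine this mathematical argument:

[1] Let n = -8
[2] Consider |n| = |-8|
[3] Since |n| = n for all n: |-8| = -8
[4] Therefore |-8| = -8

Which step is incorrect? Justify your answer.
Step 3: Since |n| = n for all n: |-8| = -8

Step 3 incorrectly states that |n| = n for all n. The correct definition is |n| = n when n >= 0, and |n| = -n when n < 0. Since -8 < 0, we have |-8| = -(-8) = 8, not -8.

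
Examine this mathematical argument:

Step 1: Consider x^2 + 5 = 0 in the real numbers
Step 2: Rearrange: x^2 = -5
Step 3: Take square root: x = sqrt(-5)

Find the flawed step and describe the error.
Step 3: Take square root: x = sqrt(-5)

Step 3 takes the square root of -5, which is negative. In the real number system, the square root of a negative number is undefined. The equation x^2 + 5 = 0 has no real solutions. Square roots of negative numbers only exist in the complex numbers.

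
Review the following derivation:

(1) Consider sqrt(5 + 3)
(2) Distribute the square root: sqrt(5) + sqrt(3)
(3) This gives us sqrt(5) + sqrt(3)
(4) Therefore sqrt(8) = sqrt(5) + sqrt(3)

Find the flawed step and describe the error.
Step 2: Distribute the square root: sqrt(5) + sqrt(3)

Step 2 incorrectly 'distributes' the square root over addition. The square root function does not distribute: sqrt(a + b) ≠ sqrt(a) + sqrt(b). In fact, sqrt(5 + 3) = sqrt(8) ≈ 2.8284, while sqrt(5) + sqrt(3) ≈ 3.9681.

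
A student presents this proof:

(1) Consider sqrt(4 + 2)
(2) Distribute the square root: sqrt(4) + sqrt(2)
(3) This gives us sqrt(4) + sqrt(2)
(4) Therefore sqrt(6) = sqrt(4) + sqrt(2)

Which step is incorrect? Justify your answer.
Step 2: Distribute the square root: sqrt(4) + sqrt(2)

Step 2 incorrectly 'distributes' the square root over addition. The square root function does not distribute: sqrt(a + b) ≠ sqrt(a) + sqrt(b). In fact, sqrt(4 + 2) = sqrt(6) ≈ 2.4495, while sqrt(4) + sqrt(2) ≈ 3.4142.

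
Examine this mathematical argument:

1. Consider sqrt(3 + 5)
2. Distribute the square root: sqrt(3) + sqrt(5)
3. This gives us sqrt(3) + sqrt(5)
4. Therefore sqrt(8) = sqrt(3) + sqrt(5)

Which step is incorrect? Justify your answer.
Step 2: Distribute the square root: sqrt(3) + sqrt(5)

Step 2 incorrectly 'distributes' the square root over addition. The square root function does not distribute: sqrt(a + b) ≠ sqrt(a) + sqrt(b). In fact, sqrt(3 + 5) = sqrt(8) ≈ 2.8284, while sqrt(3) + sqrt(5) ≈ 3.9681.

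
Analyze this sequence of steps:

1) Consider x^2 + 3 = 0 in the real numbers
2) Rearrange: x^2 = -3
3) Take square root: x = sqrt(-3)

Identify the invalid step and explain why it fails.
Step 3: Take square root: x = sqrt(-3)

Step 3 takes the square root of -3, which is negative. In the real number system, the square root of a negative number is undefined. The equation x^2 + 3 = 0 has no real solutions. Square roots of negative numbers only exist in the complex numbers.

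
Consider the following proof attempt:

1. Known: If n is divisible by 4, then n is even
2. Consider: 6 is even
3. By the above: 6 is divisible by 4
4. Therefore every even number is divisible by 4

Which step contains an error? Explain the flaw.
Step 3: By the above: 6 is divisible by 4

Step 3 commits the fallacy of affirming the consequent. The known fact 'divisible by 4 → even' does NOT imply 'even → divisible by 4'. That would be the converse, which is false. For example, 6 is even but 6 ÷ 4 = 1.50, which is not an integer.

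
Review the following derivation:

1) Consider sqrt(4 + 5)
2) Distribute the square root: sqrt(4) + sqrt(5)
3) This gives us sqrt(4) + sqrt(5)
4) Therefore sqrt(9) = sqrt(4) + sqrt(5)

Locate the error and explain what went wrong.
Step 2: Distribute the square root: sqrt(4) + sqrt(5)

Step 2 incorrectly 'distributes' the square root over addition. The square root function does not distribute: sqrt(a + b) ≠ sqrt(a) + sqrt(b). In fact, sqrt(4 + 5) = sqrt(9) ≈ 3.0000, while sqrt(4) + sqrt(5) ≈ 4.2361.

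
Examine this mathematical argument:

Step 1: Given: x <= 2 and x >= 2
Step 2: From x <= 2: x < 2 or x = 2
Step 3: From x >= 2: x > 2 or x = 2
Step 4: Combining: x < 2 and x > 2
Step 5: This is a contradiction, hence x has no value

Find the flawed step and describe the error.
Step 4: Combining: x < 2 and x > 2

Step 4 incorrectly combines the conditions. From x <= 2 and x >= 2, the intersection is x = 2. The error treats the 'or' cases as 'and' requirements. The correct conclusion is that x = 2 is the unique solution, not that no solution exists.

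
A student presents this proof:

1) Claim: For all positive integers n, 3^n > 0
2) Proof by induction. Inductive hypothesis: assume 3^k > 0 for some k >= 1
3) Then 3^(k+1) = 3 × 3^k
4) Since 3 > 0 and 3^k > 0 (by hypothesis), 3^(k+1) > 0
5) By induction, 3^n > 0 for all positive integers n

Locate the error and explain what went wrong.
Step 5: By induction, 3^n > 0 for all positive integers n

Step 5 concludes the proof by induction, but no base case was ever established. A valid induction proof requires: (1) a base case proving 3^1 > 0, and (2) an inductive step showing IF 3^k > 0 THEN 3^(k+1) > 0. Steps 2-4 correctly establish the inductive step, but without the base case the conclusion in step 5 does not follow.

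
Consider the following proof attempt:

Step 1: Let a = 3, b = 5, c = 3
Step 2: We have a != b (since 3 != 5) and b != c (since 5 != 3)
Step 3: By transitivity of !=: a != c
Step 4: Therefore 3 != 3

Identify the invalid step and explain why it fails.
Step 3: By transitivity of !=: a != c

Step 3 incorrectly applies transitivity to the '!=' relation. Transitivity states: if a R b and b R c, then a R c. However, '!=' is not transitive. Counterexample: 3 != 5 and 5 != 3, but 3 = 3 (both equal 3). Transitivity holds for relations like <, <=, =, but not for !=.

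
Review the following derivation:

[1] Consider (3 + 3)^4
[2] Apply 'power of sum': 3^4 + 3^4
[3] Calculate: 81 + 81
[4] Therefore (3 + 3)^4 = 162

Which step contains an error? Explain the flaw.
Step 2: Apply 'power of sum': 3^4 + 3^4

Step 2 incorrectly applies a non-existent rule '(a+b)^n = a^n + b^n'. This is false in general. The correct expansion uses the binomial theorem. The actual value is (3 + 3)^4 = 6^4 = 1296, not 162.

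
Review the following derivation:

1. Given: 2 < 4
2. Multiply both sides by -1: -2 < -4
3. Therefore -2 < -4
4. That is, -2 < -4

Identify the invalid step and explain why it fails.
Step 2: Multiply both sides by -1: -2 < -4

Step 2 multiplies both sides by -1 but fails to reverse the inequality sign. When multiplying (or dividing) an inequality by a negative number, the direction must be reversed. Since 2 < 4, we should get -2 > -4, i.e., -2 > -4.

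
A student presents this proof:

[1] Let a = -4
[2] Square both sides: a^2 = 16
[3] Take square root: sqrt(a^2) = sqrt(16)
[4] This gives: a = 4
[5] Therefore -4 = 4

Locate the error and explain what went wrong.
Step 4: This gives: a = 4

Step 4 incorrectly states that sqrt(a^2) = a. The correct identity is sqrt(a^2) = |a|. Since a = -4 < 0, we have sqrt(a^2) = |-4| = 4, not a = -4.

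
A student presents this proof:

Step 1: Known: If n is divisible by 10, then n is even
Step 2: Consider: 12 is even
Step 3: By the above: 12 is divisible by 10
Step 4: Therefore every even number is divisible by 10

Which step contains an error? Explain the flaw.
Step 3: By the above: 12 is divisible by 10

Step 3 commits the fallacy of affirming the consequent. The known fact 'divisible by 10 → even' does NOT imply 'even → divisible by 10'. That would be the converse, which is false. For example, 12 is even but 12 ÷ 10 = 1.20, which is not an integer.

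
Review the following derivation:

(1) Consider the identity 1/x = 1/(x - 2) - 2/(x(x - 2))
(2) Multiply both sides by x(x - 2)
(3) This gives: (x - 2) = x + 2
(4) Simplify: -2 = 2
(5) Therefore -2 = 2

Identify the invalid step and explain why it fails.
Step 3: This gives: (x - 2) = x + 2

Step 3 makes a sign error when clearing denominators. Multiplying -2/(x(x - 2)) by x(x - 2) gives -2, not +2. The correct result is (x - 2) = x - 2, which is trivially true, not (x - 2) = x + 2. (Step 1 is a valid identity: 1/(x - 2) - 2/(x(x - 2)) = (x - 2)/(x(x - 2)) = 1/x.)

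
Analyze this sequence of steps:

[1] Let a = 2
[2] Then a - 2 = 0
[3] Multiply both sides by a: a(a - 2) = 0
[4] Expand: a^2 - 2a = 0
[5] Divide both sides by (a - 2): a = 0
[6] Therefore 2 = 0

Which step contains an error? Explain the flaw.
Step 5: Divide both sides by (a - 2): a = 0

Step 5 divides both sides by (a - 2). However, since a = 2, we have (a - 2) = 0. Division by zero is undefined, making this step invalid.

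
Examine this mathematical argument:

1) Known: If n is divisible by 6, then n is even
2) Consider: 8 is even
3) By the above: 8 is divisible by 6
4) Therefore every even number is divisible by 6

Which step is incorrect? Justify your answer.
Step 3: By the above: 8 is divisible by 6

Step 3 commits the fallacy of affirming the consequent. The known fact 'divisible by 6 → even' does NOT imply 'even → divisible by 6'. That would be the converse, which is false. For example, 8 is even but 8 ÷ 6 = 1.33, which is not an integer.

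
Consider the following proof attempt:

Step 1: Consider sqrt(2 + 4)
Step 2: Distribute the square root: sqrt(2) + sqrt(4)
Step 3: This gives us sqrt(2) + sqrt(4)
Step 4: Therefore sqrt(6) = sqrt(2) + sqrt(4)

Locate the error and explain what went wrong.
Step 2: Distribute the square root: sqrt(2) + sqrt(4)

Step 2 incorrectly 'distributes' the square root over addition. The square root function does not distribute: sqrt(a + b) ≠ sqrt(a) + sqrt(b). In fact, sqrt(2 + 4) = sqrt(6) ≈ 2.4495, while sqrt(2) + sqrt(4) ≈ 3.4142.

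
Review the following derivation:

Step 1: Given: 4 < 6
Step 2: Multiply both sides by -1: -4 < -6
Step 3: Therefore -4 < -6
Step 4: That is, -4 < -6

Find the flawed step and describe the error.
Step 2: Multiply both sides by -1: -4 < -6

Step 2 multiplies both sides by -1 but fails to reverse the inequality sign. When multiplying (or dividing) an inequality by a negative number, the direction must be reversed. Since 4 < 6, we should get -4 > -6, i.e., -4 > -6.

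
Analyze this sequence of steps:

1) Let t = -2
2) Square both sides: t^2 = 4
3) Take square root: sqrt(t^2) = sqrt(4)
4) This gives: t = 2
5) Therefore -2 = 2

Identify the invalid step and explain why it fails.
Step 4: This gives: t = 2

Step 4 incorrectly states that sqrt(t^2) = t. The correct identity is sqrt(t^2) = |t|. Since t = -2 < 0, we have sqrt(t^2) = |-2| = 2, not t = -2.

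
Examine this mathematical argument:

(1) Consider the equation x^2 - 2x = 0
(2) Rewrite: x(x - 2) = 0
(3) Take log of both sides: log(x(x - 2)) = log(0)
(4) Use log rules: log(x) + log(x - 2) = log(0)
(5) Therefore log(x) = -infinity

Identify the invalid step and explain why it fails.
Step 3: Take log of both sides: log(x(x - 2)) = log(0)

Step 3 takes the logarithm of both sides, resulting in log(0) on the right side. The logarithm is only defined for positive numbers; log(0) is undefined (approaches negative infinity). This operation is invalid.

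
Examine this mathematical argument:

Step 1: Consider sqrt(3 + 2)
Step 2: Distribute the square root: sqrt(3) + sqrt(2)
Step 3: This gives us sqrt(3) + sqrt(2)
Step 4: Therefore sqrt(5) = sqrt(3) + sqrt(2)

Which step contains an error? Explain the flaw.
Step 2: Distribute the square root: sqrt(3) + sqrt(2)

Step 2 incorrectly 'distributes' the square root over addition. The square root function does not distribute: sqrt(a + b) ≠ sqrt(a) + sqrt(b). In fact, sqrt(3 + 2) = sqrt(5) ≈ 2.2361, while sqrt(3) + sqrt(2) ≈ 3.1463.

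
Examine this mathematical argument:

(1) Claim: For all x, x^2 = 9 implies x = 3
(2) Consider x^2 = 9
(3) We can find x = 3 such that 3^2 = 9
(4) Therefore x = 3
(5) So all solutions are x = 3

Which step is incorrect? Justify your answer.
Step 4: Therefore x = 3

Step 4 incorrectly concludes that x = 3 is the only solution. The proof shows that x = 3 is A solution (existence), but does not show it is the ONLY solution (uniqueness). In fact, x = -3 is also a solution since (-3)^2 = 9. Finding one solution doesn't prove there are no others.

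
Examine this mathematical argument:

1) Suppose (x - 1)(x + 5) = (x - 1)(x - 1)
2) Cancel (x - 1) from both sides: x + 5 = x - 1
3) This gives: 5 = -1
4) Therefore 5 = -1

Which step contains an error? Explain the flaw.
Step 2: Cancel (x - 1) from both sides: x + 5 = x - 1

Step 2 cancels (x - 1) from both sides. This is only valid if (x - 1) ≠ 0, i.e., x ≠ 1. When x = 1, both sides equal zero regardless of the other factors. The correct approach requires considering x = 1 as a separate case.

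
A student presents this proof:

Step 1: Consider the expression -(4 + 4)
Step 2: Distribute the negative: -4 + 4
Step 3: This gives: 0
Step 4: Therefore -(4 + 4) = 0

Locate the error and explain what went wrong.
Step 2: Distribute the negative: -4 + 4

Step 2 incorrectly distributes the negative sign. The correct distribution is -(4 + 4) = -4 - 4 = -8. The negative must be applied to both terms, not just the first. The error treats -(4 + 4) as -4 + 4, which equals 0 instead of -8.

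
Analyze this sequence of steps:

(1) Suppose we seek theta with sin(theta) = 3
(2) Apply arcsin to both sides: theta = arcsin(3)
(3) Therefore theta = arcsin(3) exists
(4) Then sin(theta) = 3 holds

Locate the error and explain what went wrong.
Step 2: Apply arcsin to both sides: theta = arcsin(3)

Step 2 applies arcsin to 3. However, arcsin(x) is only defined for x in [-1, 1] because sin(theta) can only produce values in that range. Since |3| > 1, arcsin(3) is undefined. There is no angle whose sine equals 3.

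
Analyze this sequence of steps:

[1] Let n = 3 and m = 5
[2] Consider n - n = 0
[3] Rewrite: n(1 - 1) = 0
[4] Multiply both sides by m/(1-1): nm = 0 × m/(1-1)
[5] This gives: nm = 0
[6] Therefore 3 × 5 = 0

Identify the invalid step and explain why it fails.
Step 4: Multiply both sides by m/(1-1): nm = 0 × m/(1-1)

Step 4 multiplies both sides by m/(1-1). However, 1-1 = 0, so this is multiplication by m/0, which is undefined. We cannot multiply by an undefined expression.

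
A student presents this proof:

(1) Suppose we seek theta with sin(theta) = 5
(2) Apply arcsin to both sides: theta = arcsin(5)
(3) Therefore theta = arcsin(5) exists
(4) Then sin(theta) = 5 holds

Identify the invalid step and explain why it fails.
Step 2: Apply arcsin to both sides: theta = arcsin(5)

Step 2 applies arcsin to 5. However, arcsin(x) is only defined for x in [-1, 1] because sin(theta) can only produce values in that range. Since |5| > 1, arcsin(5) is undefined. There is no angle whose sine equals 5.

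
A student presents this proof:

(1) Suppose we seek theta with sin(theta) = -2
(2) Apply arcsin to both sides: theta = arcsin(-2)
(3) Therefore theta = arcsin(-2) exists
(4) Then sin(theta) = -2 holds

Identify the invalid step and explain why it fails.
Step 2: Apply arcsin to both sides: theta = arcsin(-2)

Step 2 applies arcsin to -2. However, arcsin(x) is only defined for x in [-1, 1] because sin(theta) can only produce values in that range. Since |-2| > 1, arcsin(-2) is undefined. There is no angle whose sine equals -2.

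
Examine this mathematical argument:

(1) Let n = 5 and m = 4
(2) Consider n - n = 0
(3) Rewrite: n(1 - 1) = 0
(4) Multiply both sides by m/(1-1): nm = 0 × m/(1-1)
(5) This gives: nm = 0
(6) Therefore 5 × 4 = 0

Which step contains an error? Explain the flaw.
Step 4: Multiply both sides by m/(1-1): nm = 0 × m/(1-1)

Step 4 multiplies both sides by m/(1-1). However, 1-1 = 0, so this is multiplication by m/0, which is undefined. We cannot multiply by an undefined expression.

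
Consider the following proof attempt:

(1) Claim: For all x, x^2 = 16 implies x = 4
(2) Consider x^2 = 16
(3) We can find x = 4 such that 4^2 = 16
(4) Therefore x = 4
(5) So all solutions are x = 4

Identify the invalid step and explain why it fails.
Step 4: Therefore x = 4

Step 4 incorrectly concludes that x = 4 is the only solution. The proof shows that x = 4 is A solution (existence), but does not show it is the ONLY solution (uniqueness). In fact, x = -4 is also a solution since (-4)^2 = 16. Finding one solution doesn't prove there are no others.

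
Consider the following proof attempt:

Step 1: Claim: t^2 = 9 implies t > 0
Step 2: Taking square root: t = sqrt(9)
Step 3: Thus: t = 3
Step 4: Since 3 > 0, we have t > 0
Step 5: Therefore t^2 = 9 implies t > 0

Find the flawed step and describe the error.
Step 2: Taking square root: t = sqrt(9)

Step 2 takes the square root and assumes the positive root only. The equation t^2 = 9 actually has two solutions: t = 3 and t = -3. The proof silently assumes t > 0 without justification, then uses this assumption to conclude t > 0, which is circular. The counterexample t = -3 shows the claim is false.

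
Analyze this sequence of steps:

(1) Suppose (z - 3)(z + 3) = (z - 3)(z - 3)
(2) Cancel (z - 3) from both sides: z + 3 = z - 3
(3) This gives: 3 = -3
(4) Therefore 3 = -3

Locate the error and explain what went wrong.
Step 2: Cancel (z - 3) from both sides: z + 3 = z - 3

Step 2 cancels (z - 3) from both sides. This is only valid if (z - 3) ≠ 0, i.e., z ≠ 3. When z = 3, both sides equal zero regardless of the other factors. The correct approach requires considering z = 3 as a separate case.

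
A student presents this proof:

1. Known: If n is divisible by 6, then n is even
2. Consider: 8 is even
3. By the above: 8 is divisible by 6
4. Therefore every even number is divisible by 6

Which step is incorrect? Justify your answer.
Step 3: By the above: 8 is divisible by 6

Step 3 commits the fallacy of affirming the consequent. The known fact 'divisible by 6 → even' does NOT imply 'even → divisible by 6'. That would be the converse, which is false. For example, 8 is even but 8 ÷ 6 = 1.33, which is not an integer.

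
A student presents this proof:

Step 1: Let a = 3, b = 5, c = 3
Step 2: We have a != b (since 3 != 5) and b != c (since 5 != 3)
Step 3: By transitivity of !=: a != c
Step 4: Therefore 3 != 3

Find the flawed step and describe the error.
Step 3: By transitivity of !=: a != c

Step 3 incorrectly applies transitivity to the '!=' relation. Transitivity states: if a R b and b R c, then a R c. However, '!=' is not transitive. Counterexample: 3 != 5 and 5 != 3, but 3 = 3 (both equal 3). Transitivity holds for relations like <, <=, =, but not for !=.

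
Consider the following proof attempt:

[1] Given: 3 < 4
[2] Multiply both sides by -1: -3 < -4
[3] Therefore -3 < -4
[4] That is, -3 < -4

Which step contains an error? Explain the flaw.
Step 2: Multiply both sides by -1: -3 < -4

Step 2 multiplies both sides by -1 but fails to reverse the inequality sign. When multiplying (or dividing) an inequality by a negative number, the direction must be reversed. Since 3 < 4, we should get -3 > -4, i.e., -3 > -4.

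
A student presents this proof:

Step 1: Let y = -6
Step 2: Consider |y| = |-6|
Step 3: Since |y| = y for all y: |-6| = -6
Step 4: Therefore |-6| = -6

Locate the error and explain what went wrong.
Step 3: Since |y| = y for all y: |-6| = -6

Step 3 incorrectly states that |y| = y for all y. The correct definition is |y| = y when y >= 0, and |y| = -y when y < 0. Since -6 < 0, we have |-6| = -(-6) = 6, not -6.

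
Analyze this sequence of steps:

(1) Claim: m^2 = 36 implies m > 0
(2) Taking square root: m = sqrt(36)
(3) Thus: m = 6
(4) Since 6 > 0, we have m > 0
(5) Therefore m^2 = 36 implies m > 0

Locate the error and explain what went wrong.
Step 2: Taking square root: m = sqrt(36)

Step 2 takes the square root and assumes the positive root only. The equation m^2 = 36 actually has two solutions: m = 6 and m = -6. The proof silently assumes m > 0 without justification, then uses this assumption to conclude m > 0, which is circular. The counterexample m = -6 shows the claim is false.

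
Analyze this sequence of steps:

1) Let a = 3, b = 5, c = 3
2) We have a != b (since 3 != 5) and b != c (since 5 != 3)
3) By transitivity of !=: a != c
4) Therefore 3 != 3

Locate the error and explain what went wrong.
Step 3: By transitivity of !=: a != c

Step 3 incorrectly applies transitivity to the '!=' relation. Transitivity states: if a R b and b R c, then a R c. However, '!=' is not transitive. Counterexample: 3 != 5 and 5 != 3, but 3 = 3 (both equal 3). Transitivity holds for relations like <, <=, =, but not for !=.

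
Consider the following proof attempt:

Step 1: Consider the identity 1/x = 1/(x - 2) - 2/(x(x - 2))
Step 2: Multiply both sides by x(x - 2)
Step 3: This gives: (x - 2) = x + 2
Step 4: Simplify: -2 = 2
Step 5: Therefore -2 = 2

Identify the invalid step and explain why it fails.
Step 3: This gives: (x - 2) = x + 2

Step 3 makes a sign error when clearing denominators. Multiplying -2/(x(x - 2)) by x(x - 2) gives -2, not +2. The correct result is (x - 2) = x - 2, which is trivially true, not (x - 2) = x + 2. (Step 1 is a valid identity: 1/(x - 2) - 2/(x(x - 2)) = (x - 2)/(x(x - 2)) = 1/x.)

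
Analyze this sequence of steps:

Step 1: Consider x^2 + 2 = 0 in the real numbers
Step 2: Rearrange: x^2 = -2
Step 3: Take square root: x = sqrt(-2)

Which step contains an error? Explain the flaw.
Step 3: Take square root: x = sqrt(-2)

Step 3 takes the square root of -2, which is negative. In the real number system, the square root of a negative number is undefined. The equation x^2 + 2 = 0 has no real solutions. Square roots of negative numbers only exist in the complex numbers.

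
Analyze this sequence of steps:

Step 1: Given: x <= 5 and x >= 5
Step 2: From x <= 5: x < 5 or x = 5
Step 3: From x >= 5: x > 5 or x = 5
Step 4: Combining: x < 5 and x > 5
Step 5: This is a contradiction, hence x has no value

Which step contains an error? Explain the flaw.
Step 4: Combining: x < 5 and x > 5

Step 4 incorrectly combines the conditions. From x <= 5 and x >= 5, the intersection is x = 5. The error treats the 'or' cases as 'and' requirements. The correct conclusion is that x = 5 is the unique solution, not that no solution exists.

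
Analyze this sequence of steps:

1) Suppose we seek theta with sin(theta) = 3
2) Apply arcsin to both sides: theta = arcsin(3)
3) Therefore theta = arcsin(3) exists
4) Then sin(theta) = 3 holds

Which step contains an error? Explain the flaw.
Step 2: Apply arcsin to both sides: theta = arcsin(3)

Step 2 applies arcsin to 3. However, arcsin(x) is only defined for x in [-1, 1] because sin(theta) can only produce values in that range. Since |3| > 1, arcsin(3) is undefined. There is no angle whose sine equals 3.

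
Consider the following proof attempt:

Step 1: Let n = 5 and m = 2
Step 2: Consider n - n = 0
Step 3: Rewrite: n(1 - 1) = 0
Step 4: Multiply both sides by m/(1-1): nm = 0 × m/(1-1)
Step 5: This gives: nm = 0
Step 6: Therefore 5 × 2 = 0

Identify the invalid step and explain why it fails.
Step 4: Multiply both sides by m/(1-1): nm = 0 × m/(1-1)

Step 4 multiplies both sides by m/(1-1). However, 1-1 = 0, so this is multiplication by m/0, which is undefined. We cannot multiply by an undefined expression.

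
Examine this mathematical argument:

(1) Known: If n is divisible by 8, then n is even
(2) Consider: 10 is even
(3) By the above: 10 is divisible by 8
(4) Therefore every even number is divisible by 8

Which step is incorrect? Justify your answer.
Step 3: By the above: 10 is divisible by 8

Step 3 commits the fallacy of affirming the consequent. The known fact 'divisible by 8 → even' does NOT imply 'even → divisible by 8'. That would be the converse, which is false. For example, 10 is even but 10 ÷ 8 = 1.25, which is not an integer.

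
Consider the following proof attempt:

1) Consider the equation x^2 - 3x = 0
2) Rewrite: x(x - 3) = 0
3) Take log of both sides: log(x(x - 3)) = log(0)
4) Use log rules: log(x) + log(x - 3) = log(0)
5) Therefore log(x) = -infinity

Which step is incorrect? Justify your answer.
Step 3: Take log of both sides: log(x(x - 3)) = log(0)

Step 3 takes the logarithm of both sides, resulting in log(0) on the right side. The logarithm is only defined for positive numbers; log(0) is undefined (approaches negative infinity). This operation is invalid.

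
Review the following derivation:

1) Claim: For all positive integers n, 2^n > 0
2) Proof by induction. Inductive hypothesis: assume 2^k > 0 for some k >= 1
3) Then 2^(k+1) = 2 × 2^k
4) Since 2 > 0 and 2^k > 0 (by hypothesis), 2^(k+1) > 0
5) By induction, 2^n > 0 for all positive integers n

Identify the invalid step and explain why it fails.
Step 5: By induction, 2^n > 0 for all positive integers n

Step 5 concludes the proof by induction, but no base case was ever established. A valid induction proof requires: (1) a base case proving 2^1 > 0, and (2) an inductive step showing IF 2^k > 0 THEN 2^(k+1) > 0. Steps 2-4 correctly establish the inductive step, but without the base case the conclusion in step 5 does not follow.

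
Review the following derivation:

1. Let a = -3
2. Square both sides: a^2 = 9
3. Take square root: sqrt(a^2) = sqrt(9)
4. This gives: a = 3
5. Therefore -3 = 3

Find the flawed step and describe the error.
Step 4: This gives: a = 3

Step 4 incorrectly states that sqrt(a^2) = a. The correct identity is sqrt(a^2) = |a|. Since a = -3 < 0, we have sqrt(a^2) = |-3| = 3, not a = -3.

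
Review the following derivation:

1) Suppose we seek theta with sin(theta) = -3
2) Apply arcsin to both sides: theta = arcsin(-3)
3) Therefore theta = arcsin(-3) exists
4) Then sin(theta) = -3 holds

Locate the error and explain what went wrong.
Step 2: Apply arcsin to both sides: theta = arcsin(-3)

Step 2 applies arcsin to -3. However, arcsin(x) is only defined for x in [-1, 1] because sin(theta) can only produce values in that range. Since |-3| > 1, arcsin(-3) is undefined. There is no angle whose sine equals -3.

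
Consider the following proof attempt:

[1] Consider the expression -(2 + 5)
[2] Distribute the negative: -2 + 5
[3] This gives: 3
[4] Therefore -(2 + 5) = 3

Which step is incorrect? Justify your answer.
Step 2: Distribute the negative: -2 + 5

Step 2 incorrectly distributes the negative sign. The correct distribution is -(2 + 5) = -2 - 5 = -7. The negative must be applied to both terms, not just the first. The error treats -(2 + 5) as -2 + 5, which equals 3 instead of -7.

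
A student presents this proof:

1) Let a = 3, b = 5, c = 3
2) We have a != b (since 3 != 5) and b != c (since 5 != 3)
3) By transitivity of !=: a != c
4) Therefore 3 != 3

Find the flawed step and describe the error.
Step 3: By transitivity of !=: a != c

Step 3 incorrectly applies transitivity to the '!=' relation. Transitivity states: if a R b and b R c, then a R c. However, '!=' is not transitive. Counterexample: 3 != 5 and 5 != 3, but 3 = 3 (both equal 3). Transitivity holds for relations like <, <=, =, but not for !=.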